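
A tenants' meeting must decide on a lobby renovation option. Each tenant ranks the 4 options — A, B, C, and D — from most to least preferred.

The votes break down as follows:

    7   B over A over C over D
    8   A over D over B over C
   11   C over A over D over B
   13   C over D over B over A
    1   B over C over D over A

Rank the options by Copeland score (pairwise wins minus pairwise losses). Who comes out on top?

Pairwise results:
  A vs B: B wins 21–19.
  A vs C: C wins 25–15.
  A vs D: A wins 26–14.
  B vs C: C wins 24–16.
  B vs D: D wins 32–8.
  C vs D: C wins 32–8.
Copeland scores (wins − losses):
  A: 1 − 2 = -1
  B: 1 − 2 = -1
  C: 3 − 0 = 3
  D: 1 − 2 = -1
C has the best Copeland score.

C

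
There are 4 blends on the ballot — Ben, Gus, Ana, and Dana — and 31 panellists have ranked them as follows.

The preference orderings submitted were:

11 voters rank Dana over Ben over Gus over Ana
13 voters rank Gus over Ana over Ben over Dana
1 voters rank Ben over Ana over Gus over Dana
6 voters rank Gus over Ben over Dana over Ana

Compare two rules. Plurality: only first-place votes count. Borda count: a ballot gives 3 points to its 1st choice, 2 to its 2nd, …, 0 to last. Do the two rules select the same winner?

Plurality first-place counts: Ben 1, Gus 19, Ana 0, Dana 11 → Gus.
Borda totals: Ben 50, Gus 69, Ana 28, Dana 39 → Gus.
The two rules agree on Gus.

Yes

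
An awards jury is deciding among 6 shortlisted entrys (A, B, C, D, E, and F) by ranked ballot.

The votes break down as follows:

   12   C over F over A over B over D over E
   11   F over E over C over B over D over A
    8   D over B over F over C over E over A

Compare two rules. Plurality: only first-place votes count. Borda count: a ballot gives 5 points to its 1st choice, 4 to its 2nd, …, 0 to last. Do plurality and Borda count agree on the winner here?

Plurality first-place counts: A 0, B 0, C 12, D 8, E 0, F 11 → C.
Borda totals: A 36, B 78, C 109, D 63, E 52, F 127 → F.
The two rules disagree: plurality picks C, Borda picks F.

No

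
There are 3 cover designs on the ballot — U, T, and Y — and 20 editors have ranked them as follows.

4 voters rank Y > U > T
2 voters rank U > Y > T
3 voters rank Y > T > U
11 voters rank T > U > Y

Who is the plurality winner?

T

First-place vote totals:
  U: 2
  T: 11
  Y: 7
T has the most first-place votes.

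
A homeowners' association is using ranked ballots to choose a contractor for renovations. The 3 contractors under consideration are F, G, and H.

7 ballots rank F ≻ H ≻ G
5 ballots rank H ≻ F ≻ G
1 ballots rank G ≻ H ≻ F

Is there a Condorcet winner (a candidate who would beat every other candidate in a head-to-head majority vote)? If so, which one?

Head-to-head results (13 voters total):
F vs G: F wins 12–1.
F vs H: F wins 7–6.
G vs H: H wins 12–1.
F beats each rival — G (12–1), H (7–6) — so F is the Condorcet winner.

F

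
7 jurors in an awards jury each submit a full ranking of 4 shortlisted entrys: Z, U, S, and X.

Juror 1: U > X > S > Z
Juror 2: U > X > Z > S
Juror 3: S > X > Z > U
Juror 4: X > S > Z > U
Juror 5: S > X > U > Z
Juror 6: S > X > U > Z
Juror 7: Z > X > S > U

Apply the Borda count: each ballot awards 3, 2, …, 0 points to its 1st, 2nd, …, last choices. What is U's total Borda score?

Borda scores:
  Z: 0 + 1 + 1 + 1 + 0 + 0 + 3 = 6
  U: 3 + 3 + 0 + 0 + 1 + 1 + 0 = 8
  S: 1 + 0 + 3 + 2 + 3 + 3 + 1 = 13
  X: 2 + 2 + 2 + 3 + 2 + 2 + 2 = 15

8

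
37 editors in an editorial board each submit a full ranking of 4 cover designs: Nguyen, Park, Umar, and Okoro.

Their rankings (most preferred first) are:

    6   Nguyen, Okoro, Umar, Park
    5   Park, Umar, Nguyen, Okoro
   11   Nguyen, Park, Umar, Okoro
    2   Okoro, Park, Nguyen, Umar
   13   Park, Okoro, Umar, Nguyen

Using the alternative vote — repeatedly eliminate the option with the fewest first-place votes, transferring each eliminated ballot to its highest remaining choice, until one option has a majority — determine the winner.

Park

Round 1: Park 18, Nguyen 17, Okoro 2, Umar 0. Umar has the fewest and is eliminated.
Round 2: Park 18, Nguyen 17, Okoro 2. Okoro has the fewest and is eliminated.
Round 3: Park 20, Nguyen 17. Park has a majority.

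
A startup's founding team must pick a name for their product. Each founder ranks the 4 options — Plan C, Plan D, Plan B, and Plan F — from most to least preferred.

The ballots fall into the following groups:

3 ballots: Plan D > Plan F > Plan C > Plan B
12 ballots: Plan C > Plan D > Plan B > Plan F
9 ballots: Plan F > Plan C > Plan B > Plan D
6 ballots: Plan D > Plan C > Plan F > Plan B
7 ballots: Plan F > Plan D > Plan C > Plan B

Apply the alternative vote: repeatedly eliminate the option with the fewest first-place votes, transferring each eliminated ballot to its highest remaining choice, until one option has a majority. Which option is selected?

Round 1: Plan F 16, Plan C 12, Plan D 9, Plan B 0. Plan B has the fewest and is eliminated.
Round 2: Plan F 16, Plan C 12, Plan D 9. Plan D has the fewest and is eliminated.
Round 3: Plan F 19, Plan C 18. Plan F has a majority.

Plan F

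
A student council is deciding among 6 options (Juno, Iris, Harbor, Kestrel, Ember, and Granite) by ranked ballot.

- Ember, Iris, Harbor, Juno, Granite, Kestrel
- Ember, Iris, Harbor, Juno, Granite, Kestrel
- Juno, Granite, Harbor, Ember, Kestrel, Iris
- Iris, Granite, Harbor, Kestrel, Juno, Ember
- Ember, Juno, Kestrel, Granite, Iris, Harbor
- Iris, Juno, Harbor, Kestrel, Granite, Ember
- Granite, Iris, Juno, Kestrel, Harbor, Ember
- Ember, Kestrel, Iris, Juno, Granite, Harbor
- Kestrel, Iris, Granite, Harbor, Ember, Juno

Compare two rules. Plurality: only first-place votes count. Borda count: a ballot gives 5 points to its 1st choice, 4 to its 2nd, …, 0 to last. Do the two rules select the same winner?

No

Plurality first-place counts: Juno 1, Iris 2, Harbor 0, Kestrel 1, Ember 4, Granite 1 → Ember.
Borda totals: Juno 23, Iris 30, Harbor 18, Kestrel 19, Ember 23, Granite 22 → Iris.
The two rules disagree: plurality picks Ember, Borda picks Iris.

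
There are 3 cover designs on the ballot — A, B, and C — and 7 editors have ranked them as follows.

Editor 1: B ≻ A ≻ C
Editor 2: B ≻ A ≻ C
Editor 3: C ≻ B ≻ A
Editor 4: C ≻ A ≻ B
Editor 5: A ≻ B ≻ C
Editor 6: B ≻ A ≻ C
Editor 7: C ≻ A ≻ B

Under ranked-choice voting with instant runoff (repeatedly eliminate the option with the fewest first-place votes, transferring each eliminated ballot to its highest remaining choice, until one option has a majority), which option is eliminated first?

A

Round 1: B 3, C 3, A 1. A has the fewest and is eliminated.
Round 2: B 4, C 3. B has a majority.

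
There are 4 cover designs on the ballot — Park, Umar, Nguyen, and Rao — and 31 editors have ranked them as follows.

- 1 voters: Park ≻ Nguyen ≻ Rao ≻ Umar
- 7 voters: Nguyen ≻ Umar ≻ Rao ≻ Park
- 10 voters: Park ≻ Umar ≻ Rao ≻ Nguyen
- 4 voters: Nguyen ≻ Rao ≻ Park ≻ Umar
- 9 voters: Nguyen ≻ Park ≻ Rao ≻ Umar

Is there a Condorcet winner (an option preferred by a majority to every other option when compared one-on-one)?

Head-to-head results (31 voters total):
Park vs Umar: Park wins 24–7.
Park vs Nguyen: Nguyen wins 20–11.
Park vs Rao: Park wins 20–11.
Umar vs Nguyen: Nguyen wins 21–10.
Umar vs Rao: Umar wins 17–14.
Nguyen vs Rao: Nguyen wins 21–10.
Nguyen beats each rival — Park (20–11), Umar (21–10), Rao (21–10) — so Nguyen is the Condorcet winner.

Yes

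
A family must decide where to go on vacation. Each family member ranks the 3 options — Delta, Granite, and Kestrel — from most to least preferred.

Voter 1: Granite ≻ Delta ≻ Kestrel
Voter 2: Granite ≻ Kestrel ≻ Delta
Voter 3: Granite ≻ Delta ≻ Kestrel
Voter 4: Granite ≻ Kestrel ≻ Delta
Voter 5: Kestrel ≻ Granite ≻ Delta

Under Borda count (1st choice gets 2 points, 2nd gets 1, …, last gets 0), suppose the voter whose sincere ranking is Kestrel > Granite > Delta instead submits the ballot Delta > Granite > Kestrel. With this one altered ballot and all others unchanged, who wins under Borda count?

Granite

Borda totals with the altered ballot: Delta 4, Granite 9, Kestrel 2.
The winner is unchanged: still Granite.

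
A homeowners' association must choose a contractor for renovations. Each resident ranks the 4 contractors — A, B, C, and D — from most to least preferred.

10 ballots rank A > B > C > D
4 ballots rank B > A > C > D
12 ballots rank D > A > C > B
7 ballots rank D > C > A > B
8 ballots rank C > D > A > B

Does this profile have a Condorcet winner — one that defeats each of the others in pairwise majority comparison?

No

Head-to-head results (41 voters total):
A vs B: A wins 37–4.
A vs C: A wins 26–15.
A vs D: D wins 27–14.
B vs C: C wins 27–14.
B vs D: D wins 27–14.
C vs D: C wins 22–19.
No candidate beats all others: A beats C beats D beats A, a majority cycle.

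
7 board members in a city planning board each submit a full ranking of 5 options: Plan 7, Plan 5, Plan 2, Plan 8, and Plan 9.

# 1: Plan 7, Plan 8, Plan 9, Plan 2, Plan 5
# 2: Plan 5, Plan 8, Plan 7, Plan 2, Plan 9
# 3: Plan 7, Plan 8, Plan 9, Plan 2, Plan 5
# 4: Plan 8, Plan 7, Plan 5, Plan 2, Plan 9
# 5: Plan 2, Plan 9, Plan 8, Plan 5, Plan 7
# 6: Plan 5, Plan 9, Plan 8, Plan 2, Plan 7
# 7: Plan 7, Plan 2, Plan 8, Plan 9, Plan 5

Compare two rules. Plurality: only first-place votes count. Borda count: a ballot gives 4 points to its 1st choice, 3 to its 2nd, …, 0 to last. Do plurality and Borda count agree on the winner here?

Plurality first-place counts: Plan 7 3, Plan 5 2, Plan 2 1, Plan 8 1, Plan 9 0 → Plan 7.
Borda totals: Plan 7 17, Plan 5 11, Plan 2 12, Plan 8 19, Plan 9 11 → Plan 8.
The two rules disagree: plurality picks Plan 7, Borda picks Plan 8.

No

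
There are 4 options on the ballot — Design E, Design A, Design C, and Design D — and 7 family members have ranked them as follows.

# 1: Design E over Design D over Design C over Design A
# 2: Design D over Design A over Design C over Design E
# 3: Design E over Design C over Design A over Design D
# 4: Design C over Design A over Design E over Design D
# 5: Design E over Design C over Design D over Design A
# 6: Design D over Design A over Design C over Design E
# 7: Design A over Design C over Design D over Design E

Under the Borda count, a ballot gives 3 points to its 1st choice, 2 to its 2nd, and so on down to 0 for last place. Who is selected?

Borda scores:
  Design E: 3 + 0 + 3 + 1 + 3 + 0 + 0 = 10
  Design A: 0 + 2 + 1 + 2 + 0 + 2 + 3 = 10
  Design C: 1 + 1 + 2 + 3 + 2 + 1 + 2 = 12
  Design D: 2 + 3 + 0 + 0 + 1 + 3 + 1 = 10
Design C has the highest total.

Design C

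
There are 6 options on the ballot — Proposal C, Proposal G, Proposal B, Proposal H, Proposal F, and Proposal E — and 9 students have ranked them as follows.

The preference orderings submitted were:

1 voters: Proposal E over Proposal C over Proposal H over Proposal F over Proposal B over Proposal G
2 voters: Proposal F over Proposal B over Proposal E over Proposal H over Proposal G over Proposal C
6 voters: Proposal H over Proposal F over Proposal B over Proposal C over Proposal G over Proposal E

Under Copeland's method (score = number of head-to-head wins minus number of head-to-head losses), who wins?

Proposal H

Pairwise results:
  Proposal C vs Proposal G: Proposal C wins 7–2.
  Proposal C vs Proposal B: Proposal B wins 8–1.
  Proposal C vs Proposal H: Proposal H wins 8–1.
  Proposal C vs Proposal F: Proposal F wins 8–1.
  Proposal C vs Proposal E: Proposal C wins 6–3.
  Proposal G vs Proposal B: Proposal B wins 9–0.
  Proposal G vs Proposal H: Proposal H wins 9–0.
  Proposal G vs Proposal F: Proposal F wins 9–0.
  Proposal G vs Proposal E: Proposal G wins 6–3.
  Proposal B vs Proposal H: Proposal H wins 7–2.
  Proposal B vs Proposal F: Proposal F wins 9–0.
  Proposal B vs Proposal E: Proposal B wins 8–1.
  Proposal H vs Proposal F: Proposal H wins 7–2.
  Proposal H vs Proposal E: Proposal H wins 6–3.
  Proposal F vs Proposal E: Proposal F wins 8–1.
Copeland scores (wins − losses):
  Proposal C: 2 − 3 = -1
  Proposal G: 1 − 4 = -3
  Proposal B: 3 − 2 = 1
  Proposal H: 5 − 0 = 5
  Proposal F: 4 − 1 = 3
  Proposal E: 0 − 5 = -5
Proposal H has the best Copeland score.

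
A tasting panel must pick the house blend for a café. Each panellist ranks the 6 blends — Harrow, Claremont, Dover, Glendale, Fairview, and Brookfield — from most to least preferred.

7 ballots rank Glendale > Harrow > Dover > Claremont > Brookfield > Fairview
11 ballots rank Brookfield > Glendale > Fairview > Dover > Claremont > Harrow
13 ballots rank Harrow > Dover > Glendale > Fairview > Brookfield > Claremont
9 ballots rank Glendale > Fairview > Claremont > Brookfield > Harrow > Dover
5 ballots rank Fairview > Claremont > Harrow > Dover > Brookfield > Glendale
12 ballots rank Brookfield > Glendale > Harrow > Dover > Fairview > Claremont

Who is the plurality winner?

First-place vote totals:
  Harrow: 13
  Claremont: 0
  Dover: 0
  Glendale: 16
  Fairview: 5
  Brookfield: 23
Brookfield has the most first-place votes.

Brookfield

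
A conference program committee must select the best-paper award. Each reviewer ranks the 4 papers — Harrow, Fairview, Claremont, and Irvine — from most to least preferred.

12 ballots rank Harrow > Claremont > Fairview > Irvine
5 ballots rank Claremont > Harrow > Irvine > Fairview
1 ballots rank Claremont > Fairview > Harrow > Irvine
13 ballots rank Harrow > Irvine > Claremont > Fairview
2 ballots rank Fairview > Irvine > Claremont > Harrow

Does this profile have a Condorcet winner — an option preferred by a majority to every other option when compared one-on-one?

Head-to-head results (33 voters total):
Harrow vs Fairview: Harrow wins 30–3.
Harrow vs Claremont: Harrow wins 25–8.
Harrow vs Irvine: Harrow wins 31–2.
Fairview vs Claremont: Claremont wins 31–2.
Fairview vs Irvine: Irvine wins 18–15.
Claremont vs Irvine: Claremont wins 18–15.
Harrow beats each rival — Fairview (30–3), Claremont (25–8), Irvine (31–2) — so Harrow is the Condorcet winner.

Yes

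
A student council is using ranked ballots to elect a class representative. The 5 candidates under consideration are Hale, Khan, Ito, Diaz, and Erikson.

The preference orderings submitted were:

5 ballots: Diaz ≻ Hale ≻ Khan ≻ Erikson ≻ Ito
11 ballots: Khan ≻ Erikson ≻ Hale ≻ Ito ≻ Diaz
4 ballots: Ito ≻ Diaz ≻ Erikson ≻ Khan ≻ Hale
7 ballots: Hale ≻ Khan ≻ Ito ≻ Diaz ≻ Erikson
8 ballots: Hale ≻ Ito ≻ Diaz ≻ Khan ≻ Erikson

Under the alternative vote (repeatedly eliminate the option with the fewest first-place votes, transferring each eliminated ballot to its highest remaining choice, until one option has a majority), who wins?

Round 1: Hale 15, Khan 11, Diaz 5, Ito 4, Erikson 0. Erikson has the fewest and is eliminated.
Round 2: Hale 15, Khan 11, Diaz 5, Ito 4. Ito has the fewest and is eliminated.
Round 3: Hale 15, Khan 11, Diaz 9. Diaz has the fewest and is eliminated.
Round 4: Hale 20, Khan 15. Hale has a majority.

Hale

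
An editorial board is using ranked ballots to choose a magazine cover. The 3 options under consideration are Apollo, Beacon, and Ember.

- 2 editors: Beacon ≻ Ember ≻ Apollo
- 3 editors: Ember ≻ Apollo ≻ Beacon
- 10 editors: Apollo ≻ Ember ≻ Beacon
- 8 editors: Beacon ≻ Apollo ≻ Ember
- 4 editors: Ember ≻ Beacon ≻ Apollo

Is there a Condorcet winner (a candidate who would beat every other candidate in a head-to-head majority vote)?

Head-to-head results (27 voters total):
Apollo vs Beacon: Beacon wins 14–13.
Apollo vs Ember: Apollo wins 18–9.
Beacon vs Ember: Ember wins 17–10.
No candidate beats all others: Apollo beats Ember beats Beacon beats Apollo, a majority cycle.

No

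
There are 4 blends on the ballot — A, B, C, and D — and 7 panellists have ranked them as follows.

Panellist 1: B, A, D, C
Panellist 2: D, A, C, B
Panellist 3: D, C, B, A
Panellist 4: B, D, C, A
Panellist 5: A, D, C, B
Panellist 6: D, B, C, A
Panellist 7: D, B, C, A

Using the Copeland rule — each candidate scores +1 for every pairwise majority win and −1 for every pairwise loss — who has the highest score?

Pairwise results:
  A vs B: B wins 5–2.
  A vs C: C wins 4–3.
  A vs D: D wins 5–2.
  B vs C: B wins 4–3.
  B vs D: D wins 5–2.
  C vs D: D wins 7–0.
Copeland scores (wins − losses):
  A: 0 − 3 = -3
  B: 2 − 1 = 1
  C: 1 − 2 = -1
  D: 3 − 0 = 3
D has the best Copeland score.

D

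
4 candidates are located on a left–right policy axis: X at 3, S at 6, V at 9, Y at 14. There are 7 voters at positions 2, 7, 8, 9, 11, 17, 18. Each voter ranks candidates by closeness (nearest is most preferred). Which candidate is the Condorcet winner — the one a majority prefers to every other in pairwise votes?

With single-peaked preferences on a line, the Condorcet winner is the candidate closest to the median voter.
The median voter (position 9) is closest to V at 9.
Check: V vs S — voters closer to V: 5 of 7.

V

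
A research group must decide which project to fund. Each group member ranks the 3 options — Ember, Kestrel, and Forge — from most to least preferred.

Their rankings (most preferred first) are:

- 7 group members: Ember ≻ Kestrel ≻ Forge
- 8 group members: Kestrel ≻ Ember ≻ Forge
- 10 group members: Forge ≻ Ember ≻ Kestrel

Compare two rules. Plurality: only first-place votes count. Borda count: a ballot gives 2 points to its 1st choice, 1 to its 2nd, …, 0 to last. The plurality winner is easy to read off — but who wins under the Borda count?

Ember

Plurality first-place counts: Ember 7, Kestrel 8, Forge 10 → Forge.
Borda totals: Ember 32, Kestrel 23, Forge 20 → Ember.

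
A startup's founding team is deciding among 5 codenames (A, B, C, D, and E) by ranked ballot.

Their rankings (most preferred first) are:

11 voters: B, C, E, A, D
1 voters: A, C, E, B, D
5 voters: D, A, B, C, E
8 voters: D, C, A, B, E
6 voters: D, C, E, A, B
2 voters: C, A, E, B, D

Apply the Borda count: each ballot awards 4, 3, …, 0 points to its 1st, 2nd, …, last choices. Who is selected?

Borda scores:
  A: 11·1 + 4 + 5·3 + 8·2 + 6·1 + 2·3 = 58
  B: 11·4 + 1 + 5·2 + 8·1 + 6·0 + 2·1 = 65
  C: 11·3 + 3 + 5·1 + 8·3 + 6·3 + 2·4 = 91
  D: 11·0 + 0 + 5·4 + 8·4 + 6·4 + 2·0 = 76
  E: 11·2 + 2 + 5·0 + 8·0 + 6·2 + 2·2 = 40
C has the highest total.

C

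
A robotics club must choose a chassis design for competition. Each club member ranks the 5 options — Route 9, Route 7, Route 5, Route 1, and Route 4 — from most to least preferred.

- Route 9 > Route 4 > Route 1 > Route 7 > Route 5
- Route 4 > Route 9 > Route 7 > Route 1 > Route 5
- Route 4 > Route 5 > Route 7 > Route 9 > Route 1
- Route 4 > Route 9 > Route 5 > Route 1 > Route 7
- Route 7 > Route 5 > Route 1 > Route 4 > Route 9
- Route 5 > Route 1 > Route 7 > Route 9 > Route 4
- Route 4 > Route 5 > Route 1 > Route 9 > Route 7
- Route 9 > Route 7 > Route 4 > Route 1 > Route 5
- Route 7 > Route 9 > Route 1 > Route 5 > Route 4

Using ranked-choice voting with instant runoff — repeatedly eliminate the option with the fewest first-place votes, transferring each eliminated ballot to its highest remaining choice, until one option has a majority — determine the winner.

Round 1: Route 4 4, Route 9 2, Route 7 2, Route 5 1, Route 1 0. Route 1 has the fewest and is eliminated.
Round 2: Route 4 4, Route 9 2, Route 7 2, Route 5 1. Route 5 has the fewest and is eliminated.
Round 3: Route 4 4, Route 7 3, Route 9 2. Route 9 has the fewest and is eliminated.
Round 4: Route 4 5, Route 7 4. Route 4 has a majority.

Route 4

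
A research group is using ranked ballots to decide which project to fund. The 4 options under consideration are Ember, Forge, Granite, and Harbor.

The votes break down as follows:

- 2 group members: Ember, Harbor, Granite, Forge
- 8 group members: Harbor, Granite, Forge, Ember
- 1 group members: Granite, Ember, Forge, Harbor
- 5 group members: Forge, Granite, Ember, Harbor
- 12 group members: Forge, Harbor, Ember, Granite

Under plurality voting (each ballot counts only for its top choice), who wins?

Forge

First-place vote totals:
  Ember: 2
  Forge: 17
  Granite: 1
  Harbor: 8
Forge has the most first-place votes.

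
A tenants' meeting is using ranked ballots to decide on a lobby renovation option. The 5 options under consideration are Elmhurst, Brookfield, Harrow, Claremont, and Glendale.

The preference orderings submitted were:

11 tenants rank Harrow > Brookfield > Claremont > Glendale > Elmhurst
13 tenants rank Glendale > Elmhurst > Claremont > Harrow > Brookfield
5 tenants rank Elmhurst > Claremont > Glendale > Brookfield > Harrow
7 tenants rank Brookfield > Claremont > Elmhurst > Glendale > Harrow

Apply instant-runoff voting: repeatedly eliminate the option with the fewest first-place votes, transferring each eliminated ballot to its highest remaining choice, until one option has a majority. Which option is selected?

Round 1: Glendale 13, Harrow 11, Brookfield 7, Elmhurst 5, Claremont 0. Claremont has the fewest and is eliminated.
Round 2: Glendale 13, Harrow 11, Brookfield 7, Elmhurst 5. Elmhurst has the fewest and is eliminated.
Round 3: Glendale 18, Harrow 11, Brookfield 7. Brookfield has the fewest and is eliminated.
Round 4: Glendale 25, Harrow 11. Glendale has a majority.

Glendale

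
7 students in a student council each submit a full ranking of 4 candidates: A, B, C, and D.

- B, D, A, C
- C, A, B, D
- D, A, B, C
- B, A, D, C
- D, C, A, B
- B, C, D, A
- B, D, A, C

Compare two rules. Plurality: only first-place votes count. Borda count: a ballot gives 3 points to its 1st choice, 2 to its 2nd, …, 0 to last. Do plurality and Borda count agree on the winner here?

Yes

Plurality first-place counts: A 0, B 4, C 1, D 2 → B.
Borda totals: A 9, B 14, C 7, D 12 → B.
The two rules agree on B.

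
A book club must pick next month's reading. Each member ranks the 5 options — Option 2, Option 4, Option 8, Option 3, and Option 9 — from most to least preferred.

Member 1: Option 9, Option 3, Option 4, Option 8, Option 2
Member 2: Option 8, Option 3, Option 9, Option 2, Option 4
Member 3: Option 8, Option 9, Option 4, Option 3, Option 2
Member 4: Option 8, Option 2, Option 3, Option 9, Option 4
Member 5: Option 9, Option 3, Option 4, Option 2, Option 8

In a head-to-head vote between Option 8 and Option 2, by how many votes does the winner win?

3

Ballots ranking Option 8 above Option 2: 4.
Ballots ranking Option 2 above Option 8: 1.
Option 8 wins 4–1, a margin of 3.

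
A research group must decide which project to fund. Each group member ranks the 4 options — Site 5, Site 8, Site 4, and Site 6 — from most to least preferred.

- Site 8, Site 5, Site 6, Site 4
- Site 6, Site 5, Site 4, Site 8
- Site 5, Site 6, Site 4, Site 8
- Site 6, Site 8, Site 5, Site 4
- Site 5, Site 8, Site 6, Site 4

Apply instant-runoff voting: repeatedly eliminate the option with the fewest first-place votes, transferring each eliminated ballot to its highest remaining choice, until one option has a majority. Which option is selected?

Round 1: Site 5 2, Site 6 2, Site 8 1, Site 4 0. Site 4 has the fewest and is eliminated.
Round 2: Site 5 2, Site 6 2, Site 8 1. Site 8 has the fewest and is eliminated.
Round 3: Site 5 3, Site 6 2. Site 5 has a majority.

Site 5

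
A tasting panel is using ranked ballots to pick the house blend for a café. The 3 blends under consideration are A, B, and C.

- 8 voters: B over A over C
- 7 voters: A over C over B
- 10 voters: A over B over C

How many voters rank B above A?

Ballots ranking B above A: 8.
Ballots ranking A above B: 7+10 = 17.
So 8 of 25 voters prefer B to A.

8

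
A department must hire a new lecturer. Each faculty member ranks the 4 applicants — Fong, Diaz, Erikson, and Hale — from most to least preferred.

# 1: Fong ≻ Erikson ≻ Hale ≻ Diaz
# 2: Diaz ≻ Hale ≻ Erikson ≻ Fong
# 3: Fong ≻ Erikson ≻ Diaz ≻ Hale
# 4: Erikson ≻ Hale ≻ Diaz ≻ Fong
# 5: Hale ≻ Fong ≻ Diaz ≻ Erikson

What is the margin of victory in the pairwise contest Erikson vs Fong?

Ballots ranking Erikson above Fong: 2.
Ballots ranking Fong above Erikson: 3.
Fong wins 3–2, a margin of 1.

1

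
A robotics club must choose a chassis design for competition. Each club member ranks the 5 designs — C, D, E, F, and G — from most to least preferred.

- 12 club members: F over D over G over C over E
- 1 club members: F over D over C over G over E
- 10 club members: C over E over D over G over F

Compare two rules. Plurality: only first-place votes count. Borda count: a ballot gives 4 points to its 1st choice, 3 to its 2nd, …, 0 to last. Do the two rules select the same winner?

No

Plurality first-place counts: C 10, D 0, E 0, F 13, G 0 → F.
Borda totals: C 54, D 59, E 30, F 52, G 35 → D.
The two rules disagree: plurality picks F, Borda picks D.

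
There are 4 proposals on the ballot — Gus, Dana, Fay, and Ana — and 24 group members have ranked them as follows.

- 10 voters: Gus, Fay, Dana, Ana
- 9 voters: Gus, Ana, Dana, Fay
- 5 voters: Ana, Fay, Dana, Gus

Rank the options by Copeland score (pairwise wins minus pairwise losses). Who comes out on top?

Gus

Pairwise results:
  Gus vs Dana: Gus wins 19–5.
  Gus vs Fay: Gus wins 19–5.
  Gus vs Ana: Gus wins 19–5.
  Dana vs Fay: Fay wins 15–9.
  Dana vs Ana: Ana wins 14–10.
  Fay vs Ana: Ana wins 14–10.
Copeland scores (wins − losses):
  Gus: 3 − 0 = 3
  Dana: 0 − 3 = -3
  Fay: 1 − 2 = -1
  Ana: 2 − 1 = 1
Gus has the best Copeland score.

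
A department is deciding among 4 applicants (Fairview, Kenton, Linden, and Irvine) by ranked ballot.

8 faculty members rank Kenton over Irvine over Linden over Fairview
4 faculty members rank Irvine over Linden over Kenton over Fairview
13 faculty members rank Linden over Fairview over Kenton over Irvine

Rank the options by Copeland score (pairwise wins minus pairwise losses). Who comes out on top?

Pairwise results:
  Fairview vs Kenton: Fairview wins 13–12.
  Fairview vs Linden: Linden wins 25–0.
  Fairview vs Irvine: Fairview wins 13–12.
  Kenton vs Linden: Linden wins 17–8.
  Kenton vs Irvine: Kenton wins 21–4.
  Linden vs Irvine: Linden wins 13–12.
Copeland scores (wins − losses):
  Fairview: 2 − 1 = 1
  Kenton: 1 − 2 = -1
  Linden: 3 − 0 = 3
  Irvine: 0 − 3 = -3
Linden has the best Copeland score.

Linden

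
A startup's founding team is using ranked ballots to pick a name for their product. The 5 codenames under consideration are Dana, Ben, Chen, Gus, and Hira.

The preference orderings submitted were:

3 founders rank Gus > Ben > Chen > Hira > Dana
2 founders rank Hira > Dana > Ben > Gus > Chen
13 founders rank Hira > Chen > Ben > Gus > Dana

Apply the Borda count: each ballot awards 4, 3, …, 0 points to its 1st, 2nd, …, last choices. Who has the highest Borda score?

Borda scores:
  Dana: 3·0 + 2·3 + 13·0 = 6
  Ben: 3·3 + 2·2 + 13·2 = 39
  Chen: 3·2 + 2·0 + 13·3 = 45
  Gus: 3·4 + 2·1 + 13·1 = 27
  Hira: 3·1 + 2·4 + 13·4 = 63
Hira has the highest total.

Hira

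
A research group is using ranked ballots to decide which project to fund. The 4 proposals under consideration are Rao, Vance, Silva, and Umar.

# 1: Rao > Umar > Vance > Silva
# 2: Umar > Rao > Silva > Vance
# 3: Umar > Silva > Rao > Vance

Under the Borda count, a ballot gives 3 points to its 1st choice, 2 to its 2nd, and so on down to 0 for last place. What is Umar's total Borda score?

8

Borda scores:
  Rao: 3 + 2 + 1 = 6
  Vance: 1 + 0 + 0 = 1
  Silva: 0 + 1 + 2 = 3
  Umar: 2 + 3 + 3 = 8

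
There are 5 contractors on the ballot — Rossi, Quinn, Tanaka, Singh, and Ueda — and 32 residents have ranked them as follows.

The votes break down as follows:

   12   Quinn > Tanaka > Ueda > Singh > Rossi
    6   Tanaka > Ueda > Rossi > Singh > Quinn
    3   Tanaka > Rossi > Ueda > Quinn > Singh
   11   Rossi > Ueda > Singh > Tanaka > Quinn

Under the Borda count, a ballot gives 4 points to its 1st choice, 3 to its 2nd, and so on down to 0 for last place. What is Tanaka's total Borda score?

Borda scores:
  Rossi: 12·0 + 6·2 + 3·3 + 11·4 = 65
  Quinn: 12·4 + 6·0 + 3·1 + 11·0 = 51
  Tanaka: 12·3 + 6·4 + 3·4 + 11·1 = 83
  Singh: 12·1 + 6·1 + 3·0 + 11·2 = 40
  Ueda: 12·2 + 6·3 + 3·2 + 11·3 = 81

83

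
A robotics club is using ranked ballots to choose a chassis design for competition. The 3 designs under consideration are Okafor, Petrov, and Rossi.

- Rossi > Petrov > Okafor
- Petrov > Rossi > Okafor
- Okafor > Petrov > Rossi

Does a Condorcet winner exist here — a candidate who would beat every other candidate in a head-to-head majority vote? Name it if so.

Head-to-head results (3 voters total):
Okafor vs Petrov: Petrov wins 2–1.
Okafor vs Rossi: Rossi wins 2–1.
Petrov vs Rossi: Petrov wins 2–1.
Petrov beats each rival — Okafor (2–1), Rossi (2–1) — so Petrov is the Condorcet winner.

Petrov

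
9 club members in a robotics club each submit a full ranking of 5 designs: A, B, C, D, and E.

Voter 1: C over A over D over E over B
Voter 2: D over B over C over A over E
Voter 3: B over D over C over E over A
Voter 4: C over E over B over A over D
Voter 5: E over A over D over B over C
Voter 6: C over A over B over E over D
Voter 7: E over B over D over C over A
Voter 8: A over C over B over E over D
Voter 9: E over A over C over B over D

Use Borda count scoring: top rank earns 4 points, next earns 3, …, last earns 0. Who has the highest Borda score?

C

Borda scores:
  A: 3 + 1 + 0 + 1 + 3 + 3 + 0 + 4 + 3 = 18
  B: 0 + 3 + 4 + 2 + 1 + 2 + 3 + 2 + 1 = 18
  C: 4 + 2 + 2 + 4 + 0 + 4 + 1 + 3 + 2 = 22
  D: 2 + 4 + 3 + 0 + 2 + 0 + 2 + 0 + 0 = 13
  E: 1 + 0 + 1 + 3 + 4 + 1 + 4 + 1 + 4 = 19
C has the highest total.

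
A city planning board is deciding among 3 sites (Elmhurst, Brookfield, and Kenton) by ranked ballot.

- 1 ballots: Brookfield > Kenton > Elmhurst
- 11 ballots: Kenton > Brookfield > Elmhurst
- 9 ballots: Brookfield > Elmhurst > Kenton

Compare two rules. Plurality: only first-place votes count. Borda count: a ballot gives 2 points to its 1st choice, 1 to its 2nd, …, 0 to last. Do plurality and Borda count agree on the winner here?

No

Plurality first-place counts: Elmhurst 0, Brookfield 10, Kenton 11 → Kenton.
Borda totals: Elmhurst 9, Brookfield 31, Kenton 23 → Brookfield.
The two rules disagree: plurality picks Kenton, Borda picks Brookfield.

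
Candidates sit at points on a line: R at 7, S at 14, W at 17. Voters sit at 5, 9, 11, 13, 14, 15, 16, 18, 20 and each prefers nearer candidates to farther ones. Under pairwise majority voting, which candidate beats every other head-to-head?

S

With single-peaked preferences on a line, the Condorcet winner is the candidate closest to the median voter.
The median voter (position 14) is closest to S at 14.
Check: S vs R — voters closer to S: 7 of 9.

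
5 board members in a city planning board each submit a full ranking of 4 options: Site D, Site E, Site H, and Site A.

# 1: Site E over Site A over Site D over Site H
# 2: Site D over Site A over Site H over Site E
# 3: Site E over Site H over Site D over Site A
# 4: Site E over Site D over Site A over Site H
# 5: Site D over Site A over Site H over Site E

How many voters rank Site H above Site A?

1

Ballots ranking Site H above Site A: 1.
Ballots ranking Site A above Site H: 4.
So 1 of 5 voters prefer Site H to Site A.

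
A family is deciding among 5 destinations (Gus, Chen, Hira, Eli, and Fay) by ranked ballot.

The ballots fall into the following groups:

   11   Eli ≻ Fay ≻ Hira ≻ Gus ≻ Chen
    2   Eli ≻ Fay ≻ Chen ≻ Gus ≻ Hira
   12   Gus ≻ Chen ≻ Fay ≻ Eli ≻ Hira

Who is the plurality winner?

Eli

First-place vote totals:
  Gus: 12
  Chen: 0
  Hira: 0
  Eli: 13
  Fay: 0
Eli has the most first-place votes.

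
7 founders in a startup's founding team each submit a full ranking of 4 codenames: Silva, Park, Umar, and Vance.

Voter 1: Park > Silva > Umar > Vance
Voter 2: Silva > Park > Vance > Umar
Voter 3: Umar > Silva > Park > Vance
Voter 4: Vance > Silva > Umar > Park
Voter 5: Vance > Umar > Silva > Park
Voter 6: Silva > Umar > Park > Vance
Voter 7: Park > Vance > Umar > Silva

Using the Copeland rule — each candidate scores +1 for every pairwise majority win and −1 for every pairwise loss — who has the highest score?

Pairwise results:
  Silva vs Park: Silva wins 5–2.
  Silva vs Umar: Silva wins 4–3.
  Silva vs Vance: Silva wins 4–3.
  Park vs Umar: Umar wins 4–3.
  Park vs Vance: Park wins 5–2.
  Umar vs Vance: Vance wins 4–3.
Copeland scores (wins − losses):
  Silva: 3 − 0 = 3
  Park: 1 − 2 = -1
  Umar: 1 − 2 = -1
  Vance: 1 − 2 = -1
Silva has the best Copeland score.

Silva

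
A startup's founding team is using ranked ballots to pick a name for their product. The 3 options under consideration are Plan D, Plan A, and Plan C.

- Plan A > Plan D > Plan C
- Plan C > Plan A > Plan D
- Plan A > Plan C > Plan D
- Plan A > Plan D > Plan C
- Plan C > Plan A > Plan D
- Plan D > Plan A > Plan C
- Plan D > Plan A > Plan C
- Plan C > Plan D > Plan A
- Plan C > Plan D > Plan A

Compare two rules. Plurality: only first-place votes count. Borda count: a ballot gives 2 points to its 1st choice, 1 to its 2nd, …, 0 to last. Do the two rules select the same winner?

No

Plurality first-place counts: Plan D 2, Plan A 3, Plan C 4 → Plan C.
Borda totals: Plan D 8, Plan A 10, Plan C 9 → Plan A.
The two rules disagree: plurality picks Plan C, Borda picks Plan A.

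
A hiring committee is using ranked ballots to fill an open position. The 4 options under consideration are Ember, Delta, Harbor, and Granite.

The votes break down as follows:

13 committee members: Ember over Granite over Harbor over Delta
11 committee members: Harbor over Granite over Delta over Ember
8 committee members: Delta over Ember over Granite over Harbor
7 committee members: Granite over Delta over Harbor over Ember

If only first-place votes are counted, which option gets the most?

Ember

First-place vote totals:
  Ember: 13
  Delta: 8
  Harbor: 11
  Granite: 7
Ember has the most first-place votes.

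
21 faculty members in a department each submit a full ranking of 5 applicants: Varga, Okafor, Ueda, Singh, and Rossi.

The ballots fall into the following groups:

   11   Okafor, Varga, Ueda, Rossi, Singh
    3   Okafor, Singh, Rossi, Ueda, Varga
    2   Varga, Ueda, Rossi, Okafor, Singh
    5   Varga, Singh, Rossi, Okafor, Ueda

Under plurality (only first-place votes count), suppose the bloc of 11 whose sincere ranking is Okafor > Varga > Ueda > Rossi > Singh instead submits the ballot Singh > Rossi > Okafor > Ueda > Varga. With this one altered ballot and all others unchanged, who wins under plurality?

Singh

First-place totals with the altered ballot: Varga 7, Okafor 3, Ueda 0, Singh 11, Rossi 0.
The switch changes the winner from Okafor to Singh.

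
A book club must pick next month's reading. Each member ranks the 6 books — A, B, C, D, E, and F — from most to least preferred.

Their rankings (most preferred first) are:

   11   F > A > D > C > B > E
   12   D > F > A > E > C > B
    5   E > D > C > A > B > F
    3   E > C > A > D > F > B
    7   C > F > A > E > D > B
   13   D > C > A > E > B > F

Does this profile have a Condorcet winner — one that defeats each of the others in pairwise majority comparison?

Head-to-head results (51 voters total):
A vs B: A wins 51–0.
A vs C: C wins 28–23.
A vs D: D wins 30–21.
A vs E: A wins 43–8.
A vs F: F wins 30–21.
B vs C: C wins 51–0.
B vs D: D wins 51–0.
B vs E: E wins 40–11.
B vs F: F wins 33–18.
C vs D: D wins 41–10.
C vs E: C wins 31–20.
C vs F: C wins 28–23.
D vs E: D wins 36–15.
D vs F: D wins 33–18.
E vs F: F wins 30–21.
D beats each rival — A (30–21), B (51–0), C (41–10), E (36–15), F (33–18) — so D is the Condorcet winner.

Yes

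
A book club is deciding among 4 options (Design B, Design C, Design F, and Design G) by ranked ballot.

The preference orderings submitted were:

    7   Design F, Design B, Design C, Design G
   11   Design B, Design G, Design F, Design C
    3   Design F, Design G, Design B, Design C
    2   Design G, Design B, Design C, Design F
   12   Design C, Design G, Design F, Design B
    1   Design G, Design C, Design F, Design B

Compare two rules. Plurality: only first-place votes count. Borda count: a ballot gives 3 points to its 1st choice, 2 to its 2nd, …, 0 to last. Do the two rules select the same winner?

No

Plurality first-place counts: Design B 11, Design C 12, Design F 10, Design G 3 → Design C.
Borda totals: Design B 54, Design C 47, Design F 54, Design G 61 → Design G.
The two rules disagree: plurality picks Design C, Borda picks Design G.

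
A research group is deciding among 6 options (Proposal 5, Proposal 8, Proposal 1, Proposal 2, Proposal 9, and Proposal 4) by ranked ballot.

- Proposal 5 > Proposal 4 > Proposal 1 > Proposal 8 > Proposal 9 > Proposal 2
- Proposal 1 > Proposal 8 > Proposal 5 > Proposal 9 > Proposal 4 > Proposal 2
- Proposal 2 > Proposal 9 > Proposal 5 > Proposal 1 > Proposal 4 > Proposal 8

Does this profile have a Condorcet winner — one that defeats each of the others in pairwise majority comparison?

Head-to-head results (3 voters total):
Proposal 5 vs Proposal 8: Proposal 5 wins 2–1.
Proposal 5 vs Proposal 1: Proposal 5 wins 2–1.
Proposal 5 vs Proposal 2: Proposal 5 wins 2–1.
Proposal 5 vs Proposal 9: Proposal 5 wins 2–1.
Proposal 5 vs Proposal 4: Proposal 5 wins 3–0.
Proposal 8 vs Proposal 1: Proposal 1 wins 3–0.
Proposal 8 vs Proposal 2: Proposal 8 wins 2–1.
Proposal 8 vs Proposal 9: Proposal 8 wins 2–1.
Proposal 8 vs Proposal 4: Proposal 4 wins 2–1.
Proposal 1 vs Proposal 2: Proposal 1 wins 2–1.
Proposal 1 vs Proposal 9: Proposal 1 wins 2–1.
Proposal 1 vs Proposal 4: Proposal 1 wins 2–1.
Proposal 2 vs Proposal 9: Proposal 9 wins 2–1.
Proposal 2 vs Proposal 4: Proposal 4 wins 2–1.
Proposal 9 vs Proposal 4: Proposal 9 wins 2–1.
Proposal 5 beats each rival — Proposal 8 (2–1), Proposal 1 (2–1), Proposal 2 (2–1), Proposal 9 (2–1), Proposal 4 (3–0) — so Proposal 5 is the Condorcet winner.

Yes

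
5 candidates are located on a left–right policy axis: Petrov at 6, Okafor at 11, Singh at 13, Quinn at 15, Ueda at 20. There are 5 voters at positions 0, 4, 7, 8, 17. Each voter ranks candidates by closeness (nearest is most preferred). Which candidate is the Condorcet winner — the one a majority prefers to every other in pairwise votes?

Petrov

With single-peaked preferences on a line, the Condorcet winner is the candidate closest to the median voter.
The median voter (position 7) is closest to Petrov at 6.
Check: Petrov vs Singh — voters closer to Petrov: 4 of 5.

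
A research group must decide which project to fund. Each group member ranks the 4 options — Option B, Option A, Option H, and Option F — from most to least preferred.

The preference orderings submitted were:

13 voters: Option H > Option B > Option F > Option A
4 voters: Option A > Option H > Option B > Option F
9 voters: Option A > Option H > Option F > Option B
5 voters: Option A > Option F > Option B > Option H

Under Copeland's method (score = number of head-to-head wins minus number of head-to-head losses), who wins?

Pairwise results:
  Option B vs Option A: Option A wins 18–13.
  Option B vs Option H: Option H wins 26–5.
  Option B vs Option F: Option B wins 17–14.
  Option A vs Option H: Option A wins 18–13.
  Option A vs Option F: Option A wins 18–13.
  Option H vs Option F: Option H wins 26–5.
Copeland scores (wins − losses):
  Option B: 1 − 2 = -1
  Option A: 3 − 0 = 3
  Option H: 2 − 1 = 1
  Option F: 0 − 3 = -3
Option A has the best Copeland score.

Option A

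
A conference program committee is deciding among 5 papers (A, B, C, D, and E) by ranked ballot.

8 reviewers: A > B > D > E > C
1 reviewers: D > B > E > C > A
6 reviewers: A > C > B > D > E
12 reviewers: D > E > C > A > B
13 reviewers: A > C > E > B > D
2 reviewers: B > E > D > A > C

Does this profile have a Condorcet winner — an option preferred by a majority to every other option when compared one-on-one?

Yes

Head-to-head results (42 voters total):
A vs B: A wins 39–3.
A vs C: A wins 29–13.
A vs D: A wins 27–15.
A vs E: A wins 27–15.
B vs C: C wins 31–11.
B vs D: B wins 29–13.
B vs E: E wins 25–17.
C vs D: D wins 23–19.
C vs E: E wins 23–19.
D vs E: D wins 27–15.
A beats each rival — B (39–3), C (29–13), D (27–15), E (27–15) — so A is the Condorcet winner.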